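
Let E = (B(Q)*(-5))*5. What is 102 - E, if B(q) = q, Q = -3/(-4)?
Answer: 483/4 ≈ 120.75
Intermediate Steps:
Q = ¾ (Q = -3*(-¼) = ¾ ≈ 0.75000)
E = -75/4 (E = ((¾)*(-5))*5 = -15/4*5 = -75/4 ≈ -18.750)
102 - E = 102 - 1*(-75/4) = 102 + 75/4 = 483/4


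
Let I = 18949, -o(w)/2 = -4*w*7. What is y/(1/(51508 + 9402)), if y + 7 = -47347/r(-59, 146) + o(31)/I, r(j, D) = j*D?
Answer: -1002642098675/11659049 ≈ -85997.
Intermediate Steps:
o(w) = 56*w (o(w) = -2*(-4*w)*7 = -(-56)*w = 56*w)
r(j, D) = D*j
y = -32922085/23318098 (y = -7 + (-47347/(146*(-59)) + (56*31)/18949) = -7 + (-47347/(-8614) + 1736*(1/18949)) = -7 + (-47347*(-1/8614) + 248/2707) = -7 + (47347/8614 + 248/2707) = -7 + 130304601/23318098 = -32922085/23318098 ≈ -1.4119)
y/(1/(51508 + 9402)) = -32922085/(23318098*(1/(51508 + 9402))) = -32922085/(23318098*(1/60910)) = -32922085/(23318098*1/60910) = -32922085/23318098*60910 = -1002642098675/11659049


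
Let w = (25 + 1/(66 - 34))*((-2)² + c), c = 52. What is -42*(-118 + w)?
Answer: -107835/2 ≈ -53918.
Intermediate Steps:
w = 5607/4 (w = (25 + 1/(66 - 34))*((-2)² + 52) = (25 + 1/32)*(4 + 52) = (25 + 1/32)*56 = (801/32)*56 = 5607/4 ≈ 1401.8)
-42*(-118 + w) = -42*(-118 + 5607/4) = -42*5135/4 = -107835/2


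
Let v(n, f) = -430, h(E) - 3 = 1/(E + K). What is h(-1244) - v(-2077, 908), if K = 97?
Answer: 496650/1147 ≈ 433.00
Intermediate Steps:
h(E) = 3 + 1/(97 + E) (h(E) = 3 + 1/(E + 97) = 3 + 1/(97 + E))
h(-1244) - v(-2077, 908) = (292 + 3*(-1244))/(97 - 1244) - 1*(-430) = (292 - 3732)/(-1147) + 430 = -1/1147*(-3440) + 430 = 3440/1147 + 430 = 496650/1147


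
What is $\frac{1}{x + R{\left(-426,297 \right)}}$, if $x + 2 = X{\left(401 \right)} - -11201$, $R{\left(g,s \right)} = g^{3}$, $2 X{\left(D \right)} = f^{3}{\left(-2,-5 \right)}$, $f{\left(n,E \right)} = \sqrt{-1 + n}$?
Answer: $- \frac{103063436}{7966553880094581} + \frac{2 i \sqrt{3}}{7966553880094581} \approx -1.2937 \cdot 10^{-8} + 4.3483 \cdot 10^{-16} i$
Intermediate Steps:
$X{\left(D \right)} = - \frac{3 i \sqrt{3}}{2}$ ($X{\left(D \right)} = \frac{\left(\sqrt{-1 - 2}\right)^{3}}{2} = \frac{\left(\sqrt{-3}\right)^{3}}{2} = \frac{\left(i \sqrt{3}\right)^{3}}{2} = \frac{\left(-3\right) i \sqrt{3}}{2} = - \frac{3 i \sqrt{3}}{2}$)
$x = 11199 - \frac{3 i \sqrt{3}}{2}$ ($x = -2 - \left(-11201 + \frac{3 i \sqrt{3}}{2}\right) = -2 + \left(- \frac{3 i \sqrt{3}}{2} + 11201\right) = -2 + \left(11201 - \frac{3 i \sqrt{3}}{2}\right) = 11199 - \frac{3 i \sqrt{3}}{2} \approx 11199.0 - 2.5981 i$)
$\frac{1}{x + R{\left(-426,297 \right)}} = \frac{1}{\left(11199 - \frac{3 i \sqrt{3}}{2}\right) + \left(-426\right)^{3}} = \frac{1}{\left(11199 - \frac{3 i \sqrt{3}}{2}\right) - 77308776} = \frac{1}{-77297577 - \frac{3 i \sqrt{3}}{2}}$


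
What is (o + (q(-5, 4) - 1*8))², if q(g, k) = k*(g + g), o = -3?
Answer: 2601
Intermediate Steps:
q(g, k) = 2*g*k (q(g, k) = k*(2*g) = 2*g*k)
(o + (q(-5, 4) - 1*8))² = (-3 + (2*(-5)*4 - 1*8))² = (-3 + (-40 - 8))² = (-3 - 48)² = (-51)² = 2601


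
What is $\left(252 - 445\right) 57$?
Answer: $-11001$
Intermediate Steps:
$\left(252 - 445\right) 57 = \left(-193\right) 57 = -11001$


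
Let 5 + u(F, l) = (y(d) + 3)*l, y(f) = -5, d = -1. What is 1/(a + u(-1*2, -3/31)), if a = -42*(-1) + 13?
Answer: 31/1556 ≈ 0.019923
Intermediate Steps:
a = 55 (a = -7*(-6) + 13 = 42 + 13 = 55)
u(F, l) = -5 - 2*l (u(F, l) = -5 + (-5 + 3)*l = -5 - 2*l)
1/(a + u(-1*2, -3/31)) = 1/(55 + (-5 - (-6)/31)) = 1/(55 + (-5 - 2*(-3/31))) = 1/(55 + (-5 + 6/31)) = 1/(55 - 149/31) = 1/(1556/31) = 31/1556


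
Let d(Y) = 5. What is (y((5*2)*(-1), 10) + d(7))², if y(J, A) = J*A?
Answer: 9025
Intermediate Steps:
y(J, A) = A*J
(y((5*2)*(-1), 10) + d(7))² = (10*((5*2)*(-1)) + 5)² = (10*(10*(-1)) + 5)² = (10*(-10) + 5)² = (-100 + 5)² = (-95)² = 9025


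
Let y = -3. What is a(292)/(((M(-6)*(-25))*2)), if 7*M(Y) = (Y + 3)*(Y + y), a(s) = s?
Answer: -1022/675 ≈ -1.5141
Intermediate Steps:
M(Y) = (-3 + Y)*(3 + Y)/7 (M(Y) = ((Y + 3)*(Y - 3))/7 = ((3 + Y)*(-3 + Y))/7 = ((-3 + Y)*(3 + Y))/7 = (-3 + Y)*(3 + Y)/7)
a(292)/(((M(-6)*(-25))*2)) = 292/((((-9/7 + (⅐)*(-6)²)*(-25))*2)) = 292/((((-9/7 + (⅐)*36)*(-25))*2)) = 292/((((-9/7 + 36/7)*(-25))*2)) = 292/((((27/7)*(-25))*2)) = 292/((-675/7*2)) = 292/(-1350/7) = 292*(-7/1350) = -1022/675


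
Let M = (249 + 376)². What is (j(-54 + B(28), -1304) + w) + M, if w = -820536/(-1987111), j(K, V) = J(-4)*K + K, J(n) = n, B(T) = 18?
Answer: 776430662899/1987111 ≈ 3.9073e+5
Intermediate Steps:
j(K, V) = -3*K (j(K, V) = -4*K + K = -3*K)
M = 390625 (M = 625² = 390625)
w = 820536/1987111 (w = -820536*(-1/1987111) = 820536/1987111 ≈ 0.41293)
(j(-54 + B(28), -1304) + w) + M = (-3*(-54 + 18) + 820536/1987111) + 390625 = (-3*(-36) + 820536/1987111) + 390625 = (108 + 820536/1987111) + 390625 = 215428524/1987111 + 390625 = 776430662899/1987111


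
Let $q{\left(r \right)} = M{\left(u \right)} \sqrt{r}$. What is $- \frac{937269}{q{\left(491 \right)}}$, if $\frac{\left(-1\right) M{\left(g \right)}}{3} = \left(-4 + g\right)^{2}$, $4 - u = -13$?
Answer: $\frac{312423 \sqrt{491}}{82979} \approx 83.429$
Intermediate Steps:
$u = 17$ ($u = 4 - -13 = 4 + 13 = 17$)
$M{\left(g \right)} = - 3 \left(-4 + g\right)^{2}$
$q{\left(r \right)} = - 507 \sqrt{r}$ ($q{\left(r \right)} = - 3 \left(-4 + 17\right)^{2} \sqrt{r} = - 3 \cdot 13^{2} \sqrt{r} = \left(-3\right) 169 \sqrt{r} = - 507 \sqrt{r}$)
$- \frac{937269}{q{\left(491 \right)}} = - \frac{937269}{\left(-507\right) \sqrt{491}} = - 937269 \left(- \frac{\sqrt{491}}{248937}\right) = \frac{312423 \sqrt{491}}{82979}$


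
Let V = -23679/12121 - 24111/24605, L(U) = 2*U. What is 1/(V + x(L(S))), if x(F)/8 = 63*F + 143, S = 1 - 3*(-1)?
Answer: 15696695/81200047466 ≈ 0.00019331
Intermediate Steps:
S = 4 (S = 1 + 3 = 4)
x(F) = 1144 + 504*F (x(F) = 8*(63*F + 143) = 8*(143 + 63*F) = 1144 + 504*F)
V = -46045854/15696695 (V = -23679*1/12121 - 24111*1/24605 = -23679/12121 - 1269/1295 = -46045854/15696695 ≈ -2.9335)
1/(V + x(L(S))) = 1/(-46045854/15696695 + (1144 + 504*(2*4))) = 1/(-46045854/15696695 + (1144 + 504*8)) = 1/(-46045854/15696695 + (1144 + 4032)) = 1/(-46045854/15696695 + 5176) = 1/(81200047466/15696695) = 15696695/81200047466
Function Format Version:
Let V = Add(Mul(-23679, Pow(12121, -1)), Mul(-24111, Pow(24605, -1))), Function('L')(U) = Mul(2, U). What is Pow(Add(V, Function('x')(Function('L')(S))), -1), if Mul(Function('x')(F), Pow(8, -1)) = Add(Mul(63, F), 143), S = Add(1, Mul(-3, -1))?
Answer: Rational(15696695, 81200047466) ≈ 0.00019331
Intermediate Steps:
S = 4 (S = Add(1, 3) = 4)
Function('x')(F) = Add(1144, Mul(504, F)) (Function('x')(F) = Mul(8, Add(Mul(63, F), 143)) = Mul(8, Add(143, Mul(63, F))) = Add(1144, Mul(504, F)))
V = Rational(-46045854, 15696695) (V = Add(Mul(-23679, Rational(1, 12121)), Mul(-24111, Rational(1, 24605))) = Add(Rational(-23679, 12121), Rational(-1269, 1295)) = Rational(-46045854, 15696695) ≈ -2.9335)
Pow(Add(V, Function('x')(Function('L')(S))), -1) = Pow(Add(Rational(-46045854, 15696695), Add(1144, Mul(504, Mul(2, 4)))), -1) = Pow(Add(Rational(-46045854, 15696695), Add(1144, Mul(504, 8))), -1) = Pow(Add(Rational(-46045854, 15696695), Add(1144, 4032)), -1) = Pow(Add(Rational(-46045854, 15696695), 5176), -1) = Pow(Rational(81200047466, 15696695), -1) = Rational(15696695, 81200047466)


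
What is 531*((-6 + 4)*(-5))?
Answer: 5310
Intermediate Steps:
531*((-6 + 4)*(-5)) = 531*(-2*(-5)) = 531*10 = 5310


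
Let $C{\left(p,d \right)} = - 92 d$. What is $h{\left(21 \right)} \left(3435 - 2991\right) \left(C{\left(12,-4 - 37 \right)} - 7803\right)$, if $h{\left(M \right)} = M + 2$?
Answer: $-41164572$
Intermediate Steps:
$h{\left(M \right)} = 2 + M$
$h{\left(21 \right)} \left(3435 - 2991\right) \left(C{\left(12,-4 - 37 \right)} - 7803\right) = \left(2 + 21\right) \left(3435 - 2991\right) \left(- 92 \left(-4 - 37\right) - 7803\right) = 23 \cdot 444 \left(\left(-92\right) \left(-41\right) - 7803\right) = 23 \cdot 444 \left(3772 - 7803\right) = 23 \cdot 444 \left(-4031\right) = 23 \left(-1789764\right) = -41164572$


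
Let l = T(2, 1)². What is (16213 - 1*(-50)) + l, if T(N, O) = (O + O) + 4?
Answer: 16299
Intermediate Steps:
T(N, O) = 4 + 2*O (T(N, O) = 2*O + 4 = 4 + 2*O)
l = 36 (l = (4 + 2*1)² = (4 + 2)² = 6² = 36)
(16213 - 1*(-50)) + l = (16213 - 1*(-50)) + 36 = (16213 + 50) + 36 = 16263 + 36 = 16299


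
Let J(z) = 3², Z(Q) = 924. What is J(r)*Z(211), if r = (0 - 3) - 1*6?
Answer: 8316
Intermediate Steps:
r = -9 (r = -3 - 6 = -9)
J(z) = 9
J(r)*Z(211) = 9*924 = 8316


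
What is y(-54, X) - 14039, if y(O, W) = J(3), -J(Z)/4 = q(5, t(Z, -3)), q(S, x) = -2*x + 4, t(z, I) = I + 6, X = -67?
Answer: -14031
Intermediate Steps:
t(z, I) = 6 + I
q(S, x) = 4 - 2*x
J(Z) = 8 (J(Z) = -4*(4 - 2*(6 - 3)) = -4*(4 - 2*3) = -4*(4 - 6) = -4*(-2) = 8)
y(O, W) = 8
y(-54, X) - 14039 = 8 - 14039 = -14031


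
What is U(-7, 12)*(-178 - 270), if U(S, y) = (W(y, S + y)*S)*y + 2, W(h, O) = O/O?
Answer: 36736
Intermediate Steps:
W(h, O) = 1
U(S, y) = 2 + S*y (U(S, y) = (1*S)*y + 2 = S*y + 2 = 2 + S*y)
U(-7, 12)*(-178 - 270) = (2 - 7*12)*(-178 - 270) = (2 - 84)*(-448) = -82*(-448) = 36736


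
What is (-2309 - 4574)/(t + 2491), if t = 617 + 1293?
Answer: -6883/4401 ≈ -1.5640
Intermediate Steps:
t = 1910
(-2309 - 4574)/(t + 2491) = (-2309 - 4574)/(1910 + 2491) = -6883/4401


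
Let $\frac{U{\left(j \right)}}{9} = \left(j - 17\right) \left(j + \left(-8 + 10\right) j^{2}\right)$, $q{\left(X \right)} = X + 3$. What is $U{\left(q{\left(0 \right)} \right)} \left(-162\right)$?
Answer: $428652$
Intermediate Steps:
$q{\left(X \right)} = 3 + X$
$U{\left(j \right)} = 9 \left(-17 + j\right) \left(j + 2 j^{2}\right)$ ($U{\left(j \right)} = 9 \left(j - 17\right) \left(j + \left(-8 + 10\right) j^{2}\right) = 9 \left(-17 + j\right) \left(j + 2 j^{2}\right)$)
$U{\left(q{\left(0 \right)} \right)} \left(-162\right) = 9 \left(3 + 0\right) \left(-17 - 33 \left(3 + 0\right) + 2 \left(3 + 0\right)^{2}\right) \left(-162\right) = 9 \cdot 3 \left(-17 - 99 + 2 \cdot 3^{2}\right) \left(-162\right) = 9 \cdot 3 \left(-17 - 99 + 2 \cdot 9\right) \left(-162\right) = 9 \cdot 3 \left(-17 - 99 + 18\right) \left(-162\right) = 9 \cdot 3 \left(-98\right) \left(-162\right) = \left(-2646\right) \left(-162\right) = 428652$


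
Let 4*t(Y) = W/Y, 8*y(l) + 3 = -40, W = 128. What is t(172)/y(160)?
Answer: -64/1849 ≈ -0.034613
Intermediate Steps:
y(l) = -43/8 (y(l) = -3/8 + (1/8)*(-40) = -3/8 - 5 = -43/8)
t(Y) = 32/Y (t(Y) = (128/Y)/4 = 32/Y)
t(172)/y(160) = (32/172)/(-43/8) = (32*(1/172))*(-8/43) = (8/43)*(-8/43) = -64/1849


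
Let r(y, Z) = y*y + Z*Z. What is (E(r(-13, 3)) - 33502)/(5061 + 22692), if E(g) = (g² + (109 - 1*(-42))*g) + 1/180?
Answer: 4510801/4995540 ≈ 0.90297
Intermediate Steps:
r(y, Z) = Z² + y² (r(y, Z) = y² + Z² = Z² + y²)
E(g) = 1/180 + g² + 151*g (E(g) = (g² + (109 + 42)*g) + 1/180 = (g² + 151*g) + 1/180 = 1/180 + g² + 151*g)
(E(r(-13, 3)) - 33502)/(5061 + 22692) = ((1/180 + (3² + (-13)²)² + 151*(3² + (-13)²)) - 33502)/(5061 + 22692) = ((1/180 + (9 + 169)² + 151*(9 + 169)) - 33502)/27753 = ((1/180 + 178² + 151*178) - 33502)*(1/27753) = ((1/180 + 31684 + 26878) - 33502)*(1/27753) = (10541161/180 - 33502)*(1/27753) = (4510801/180)*(1/27753) = 4510801/4995540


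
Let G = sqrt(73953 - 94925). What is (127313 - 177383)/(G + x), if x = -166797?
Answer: 8351525790/27821260181 + 700980*I*sqrt(107)/27821260181 ≈ 0.30019 + 0.00026063*I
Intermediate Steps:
G = 14*I*sqrt(107) (G = sqrt(-20972) = 14*I*sqrt(107) ≈ 144.82*I)
(127313 - 177383)/(G + x) = (127313 - 177383)/(14*I*sqrt(107) - 166797) = -50070/(-166797 + 14*I*sqrt(107))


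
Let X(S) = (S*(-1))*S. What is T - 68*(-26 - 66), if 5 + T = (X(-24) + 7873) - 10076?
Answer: 3472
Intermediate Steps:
X(S) = -S² (X(S) = (-S)*S = -S²)
T = -2784 (T = -5 + ((-1*(-24)² + 7873) - 10076) = -5 + ((-1*576 + 7873) - 10076) = -5 + ((-576 + 7873) - 10076) = -5 + (7297 - 10076) = -5 - 2779 = -2784)
T - 68*(-26 - 66) = -2784 - 68*(-26 - 66) = -2784 - 68*(-92) = -2784 + 6256 = 3472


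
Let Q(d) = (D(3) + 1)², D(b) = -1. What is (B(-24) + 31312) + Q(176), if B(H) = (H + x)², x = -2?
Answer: 31988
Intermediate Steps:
B(H) = (-2 + H)² (B(H) = (H - 2)² = (-2 + H)²)
Q(d) = 0 (Q(d) = (-1 + 1)² = 0² = 0)
(B(-24) + 31312) + Q(176) = ((-2 - 24)² + 31312) + 0 = ((-26)² + 31312) + 0 = (676 + 31312) + 0 = 31988 + 0 = 31988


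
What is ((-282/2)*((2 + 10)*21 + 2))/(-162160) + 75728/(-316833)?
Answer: -466497709/25688819640 ≈ -0.018160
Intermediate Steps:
((-282/2)*((2 + 10)*21 + 2))/(-162160) + 75728/(-316833) = ((-282*1/2)*(12*21 + 2))*(-1/162160) + 75728*(-1/316833) = -141*(252 + 2)*(-1/162160) - 75728/316833 = -141*254*(-1/162160) - 75728/316833 = -35814*(-1/162160) - 75728/316833 = 17907/81080 - 75728/316833 = -466497709/25688819640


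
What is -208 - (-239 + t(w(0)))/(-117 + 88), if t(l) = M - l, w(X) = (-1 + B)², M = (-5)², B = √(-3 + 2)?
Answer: -6246/29 + 2*I/29 ≈ -215.38 + 0.068966*I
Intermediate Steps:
B = I (B = √(-1) = I ≈ 1.0*I)
M = 25
w(X) = (-1 + I)²
t(l) = 25 - l
-208 - (-239 + t(w(0)))/(-117 + 88) = -208 - (-239 + (25 - (1 - I)²))/(-117 + 88) = -208 - (-214 - (1 - I)²)/(-29) = -208 - (-214 - (1 - I)²)*(-1)/29 = -208 - (214/29 + (1 - I)²/29) = -208 + (-214/29 - (1 - I)²/29) = -6246/29 - (1 - I)²/29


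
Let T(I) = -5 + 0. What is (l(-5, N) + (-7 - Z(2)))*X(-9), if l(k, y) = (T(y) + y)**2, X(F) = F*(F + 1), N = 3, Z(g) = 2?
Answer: -360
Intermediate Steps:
T(I) = -5
X(F) = F*(1 + F)
l(k, y) = (-5 + y)**2
(l(-5, N) + (-7 - Z(2)))*X(-9) = ((-5 + 3)**2 + (-7 - 1*2))*(-9*(1 - 9)) = ((-2)**2 + (-7 - 2))*(-9*(-8)) = (4 - 9)*72 = -5*72 = -360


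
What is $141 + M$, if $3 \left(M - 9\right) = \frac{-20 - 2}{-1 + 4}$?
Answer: $\frac{1328}{9} \approx 147.56$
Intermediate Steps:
$M = \frac{59}{9}$ ($M = 9 + \frac{\frac{1}{-1 + 4} \left(-20 - 2\right)}{3} = 9 + \frac{\frac{1}{3} \left(-22\right)}{3} = 9 + \frac{1}{3} \left(- \frac{22}{3}\right) = 9 - \frac{22}{9} = \frac{59}{9} \approx 6.5556$)
$141 + M = 141 + \frac{59}{9} = \frac{1328}{9}$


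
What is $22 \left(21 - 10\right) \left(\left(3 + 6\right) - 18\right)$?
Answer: $-2178$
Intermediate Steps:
$22 \left(21 - 10\right) \left(\left(3 + 6\right) - 18\right) = 22 \cdot 11 \left(9 - 18\right) = 242 \left(-9\right) = -2178$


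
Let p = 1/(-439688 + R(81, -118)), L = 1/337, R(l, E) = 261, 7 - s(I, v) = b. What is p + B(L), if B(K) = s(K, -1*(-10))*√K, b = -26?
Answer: -1/439427 + 33*√337/337 ≈ 1.7976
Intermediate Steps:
s(I, v) = 33 (s(I, v) = 7 - 1*(-26) = 7 + 26 = 33)
L = 1/337 ≈ 0.0029674
B(K) = 33*√K
p = -1/439427 (p = 1/(-439688 + 261) = 1/(-439427) = -1/439427 ≈ -2.2757e-6)
p + B(L) = -1/439427 + 33*√(1/337) = -1/439427 + 33*(√337/337) = -1/439427 + 33*√337/337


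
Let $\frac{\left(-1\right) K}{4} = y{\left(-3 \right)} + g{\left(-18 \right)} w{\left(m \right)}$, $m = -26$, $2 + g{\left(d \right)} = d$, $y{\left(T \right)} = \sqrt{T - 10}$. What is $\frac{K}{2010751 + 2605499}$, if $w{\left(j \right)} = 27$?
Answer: $\frac{72}{153875} - \frac{2 i \sqrt{13}}{2308125} \approx 0.00046791 - 3.1242 \cdot 10^{-6} i$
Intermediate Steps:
$y{\left(T \right)} = \sqrt{-10 + T}$
$g{\left(d \right)} = -2 + d$
$K = 2160 - 4 i \sqrt{13}$ ($K = - 4 \left(\sqrt{-10 - 3} + \left(-2 - 18\right) 27\right) = - 4 \left(\sqrt{-13} - 540\right) = - 4 \left(i \sqrt{13} - 540\right) = - 4 \left(-540 + i \sqrt{13}\right) = 2160 - 4 i \sqrt{13} \approx 2160.0 - 14.422 i$)
$\frac{K}{2010751 + 2605499} = \frac{2160 - 4 i \sqrt{13}}{2010751 + 2605499} = \frac{2160 - 4 i \sqrt{13}}{4616250} = \left(2160 - 4 i \sqrt{13}\right) \frac{1}{4616250} = \frac{72}{153875} - \frac{2 i \sqrt{13}}{2308125}$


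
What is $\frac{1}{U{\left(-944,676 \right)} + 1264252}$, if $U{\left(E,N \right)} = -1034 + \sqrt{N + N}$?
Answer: $\frac{631609}{797859857086} - \frac{13 \sqrt{2}}{797859857086} \approx 7.9161 \cdot 10^{-7}$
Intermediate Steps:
$U{\left(E,N \right)} = -1034 + \sqrt{2} \sqrt{N}$ ($U{\left(E,N \right)} = -1034 + \sqrt{2 N} = -1034 + \sqrt{2} \sqrt{N}$)
$\frac{1}{U{\left(-944,676 \right)} + 1264252} = \frac{1}{\left(-1034 + \sqrt{2} \sqrt{676}\right) + 1264252} = \frac{1}{\left(-1034 + \sqrt{2} \cdot 26\right) + 1264252} = \frac{1}{\left(-1034 + 26 \sqrt{2}\right) + 1264252} = \frac{1}{1263218 + 26 \sqrt{2}}$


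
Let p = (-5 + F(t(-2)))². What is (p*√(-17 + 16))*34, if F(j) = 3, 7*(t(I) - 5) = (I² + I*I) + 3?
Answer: 136*I ≈ 136.0*I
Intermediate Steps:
t(I) = 38/7 + 2*I²/7 (t(I) = 5 + ((I² + I*I) + 3)/7 = 5 + ((I² + I²) + 3)/7 = 5 + (2*I² + 3)/7 = 5 + (3 + 2*I²)/7 = 5 + (3/7 + 2*I²/7) = 38/7 + 2*I²/7)
p = 4 (p = (-5 + 3)² = (-2)² = 4)
(p*√(-17 + 16))*34 = (4*√(-17 + 16))*34 = (4*√(-1))*34 = (4*I)*34 = 136*I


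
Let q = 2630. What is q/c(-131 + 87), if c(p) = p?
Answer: -1315/22 ≈ -59.773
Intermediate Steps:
q/c(-131 + 87) = 2630/(-131 + 87) = 2630/(-44) = 2630*(-1/44) = -1315/22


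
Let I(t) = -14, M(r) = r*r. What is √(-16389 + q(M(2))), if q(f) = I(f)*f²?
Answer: I*√16613 ≈ 128.89*I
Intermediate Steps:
M(r) = r²
q(f) = -14*f²
√(-16389 + q(M(2))) = √(-16389 - 14*(2²)²) = √(-16389 - 14*4²) = √(-16389 - 14*16) = √(-16389 - 224) = √(-16613) = I*√16613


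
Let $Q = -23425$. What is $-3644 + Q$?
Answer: $-27069$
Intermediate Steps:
$-3644 + Q = -3644 - 23425 = -27069$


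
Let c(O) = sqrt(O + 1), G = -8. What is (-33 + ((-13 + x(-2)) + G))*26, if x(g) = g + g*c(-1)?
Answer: -1456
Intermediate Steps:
c(O) = sqrt(1 + O)
x(g) = g (x(g) = g + g*sqrt(1 - 1) = g + g*sqrt(0) = g + g*0 = g + 0 = g)
(-33 + ((-13 + x(-2)) + G))*26 = (-33 + ((-13 - 2) - 8))*26 = (-33 + (-15 - 8))*26 = (-33 - 23)*26 = -56*26 = -1456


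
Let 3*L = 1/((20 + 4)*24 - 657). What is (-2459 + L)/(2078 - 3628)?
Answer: 298769/188325 ≈ 1.5865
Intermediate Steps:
L = -1/243 (L = 1/(3*((20 + 4)*24 - 657)) = 1/(3*(24*24 - 657)) = 1/(3*(576 - 657)) = (1/3)/(-81) = (1/3)*(-1/81) = -1/243 ≈ -0.0041152)
(-2459 + L)/(2078 - 3628) = (-2459 - 1/243)/(2078 - 3628) = -597538/243/(-1550) = -597538/243*(-1/1550) = 298769/188325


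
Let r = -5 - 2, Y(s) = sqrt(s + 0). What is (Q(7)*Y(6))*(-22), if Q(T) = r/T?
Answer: 22*sqrt(6) ≈ 53.889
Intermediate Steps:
Y(s) = sqrt(s)
r = -7
Q(T) = -7/T
(Q(7)*Y(6))*(-22) = ((-7/7)*sqrt(6))*(-22) = ((-7*1/7)*sqrt(6))*(-22) = -sqrt(6)*(-22) = 22*sqrt(6)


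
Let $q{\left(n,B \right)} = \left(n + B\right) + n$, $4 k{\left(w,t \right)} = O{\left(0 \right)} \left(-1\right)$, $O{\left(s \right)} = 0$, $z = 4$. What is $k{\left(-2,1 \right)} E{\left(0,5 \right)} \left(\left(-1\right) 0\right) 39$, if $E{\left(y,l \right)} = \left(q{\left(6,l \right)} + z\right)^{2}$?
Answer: $0$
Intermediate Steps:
$k{\left(w,t \right)} = 0$ ($k{\left(w,t \right)} = \frac{0 \left(-1\right)}{4} = \frac{1}{4} \cdot 0 = 0$)
$q{\left(n,B \right)} = B + 2 n$ ($q{\left(n,B \right)} = \left(B + n\right) + n = B + 2 n$)
$E{\left(y,l \right)} = \left(16 + l\right)^{2}$ ($E{\left(y,l \right)} = \left(\left(l + 2 \cdot 6\right) + 4\right)^{2} = \left(\left(l + 12\right) + 4\right)^{2} = \left(\left(12 + l\right) + 4\right)^{2} = \left(16 + l\right)^{2}$)
$k{\left(-2,1 \right)} E{\left(0,5 \right)} \left(\left(-1\right) 0\right) 39 = 0 \left(16 + 5\right)^{2} \left(\left(-1\right) 0\right) 39 = 0 \cdot 21^{2} \cdot 0 \cdot 39 = 0 \cdot 441 \cdot 0 \cdot 39 = 0 \cdot 0 \cdot 39 = 0 \cdot 39 = 0$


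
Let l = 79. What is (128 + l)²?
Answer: 42849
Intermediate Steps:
(128 + l)² = (128 + 79)² = 207² = 42849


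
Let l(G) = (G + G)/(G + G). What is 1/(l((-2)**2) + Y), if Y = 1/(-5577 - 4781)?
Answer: 10358/10357 ≈ 1.0001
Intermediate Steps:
l(G) = 1 (l(G) = (2*G)/((2*G)) = (2*G)*(1/(2*G)) = 1)
Y = -1/10358 (Y = 1/(-10358) = -1/10358 ≈ -9.6544e-5)
1/(l((-2)**2) + Y) = 1/(1 - 1/10358) = 1/(10357/10358) = 10358/10357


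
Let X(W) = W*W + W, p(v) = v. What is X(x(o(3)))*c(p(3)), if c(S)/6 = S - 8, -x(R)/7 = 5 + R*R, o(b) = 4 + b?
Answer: -4275180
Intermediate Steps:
x(R) = -35 - 7*R² (x(R) = -7*(5 + R*R) = -7*(5 + R²) = -35 - 7*R²)
c(S) = -48 + 6*S (c(S) = 6*(S - 8) = 6*(-8 + S) = -48 + 6*S)
X(W) = W + W² (X(W) = W² + W = W + W²)
X(x(o(3)))*c(p(3)) = ((-35 - 7*(4 + 3)²)*(1 + (-35 - 7*(4 + 3)²)))*(-48 + 6*3) = ((-35 - 7*7²)*(1 + (-35 - 7*7²)))*(-48 + 18) = ((-35 - 7*49)*(1 + (-35 - 7*49)))*(-30) = ((-35 - 343)*(1 + (-35 - 343)))*(-30) = -378*(1 - 378)*(-30) = -378*(-377)*(-30) = 142506*(-30) = -4275180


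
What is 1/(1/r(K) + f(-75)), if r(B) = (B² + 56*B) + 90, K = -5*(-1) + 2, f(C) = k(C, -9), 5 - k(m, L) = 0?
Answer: 531/2656 ≈ 0.19992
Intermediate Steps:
k(m, L) = 5 (k(m, L) = 5 - 1*0 = 5 + 0 = 5)
f(C) = 5
K = 7 (K = 5 + 2 = 7)
r(B) = 90 + B² + 56*B
1/(1/r(K) + f(-75)) = 1/(1/(90 + 7² + 56*7) + 5) = 1/(1/(90 + 49 + 392) + 5) = 1/(1/531 + 5) = 1/(2656/531) = 531/2656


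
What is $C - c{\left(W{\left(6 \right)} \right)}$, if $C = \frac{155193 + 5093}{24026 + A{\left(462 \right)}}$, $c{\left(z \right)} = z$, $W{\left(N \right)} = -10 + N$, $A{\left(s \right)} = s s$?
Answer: $\frac{555083}{118735} \approx 4.675$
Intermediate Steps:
$A{\left(s \right)} = s^{2}$
$C = \frac{80143}{118735}$ ($C = \frac{155193 + 5093}{24026 + 462^{2}} = \frac{160286}{24026 + 213444} = \frac{160286}{237470} = 160286 \cdot \frac{1}{237470} = \frac{80143}{118735} \approx 0.67497$)
$C - c{\left(W{\left(6 \right)} \right)} = \frac{80143}{118735} - \left(-10 + 6\right) = \frac{80143}{118735} - -4 = \frac{80143}{118735} + 4 = \frac{555083}{118735}$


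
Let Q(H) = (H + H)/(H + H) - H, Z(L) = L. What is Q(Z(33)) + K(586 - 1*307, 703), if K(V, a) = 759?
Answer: 727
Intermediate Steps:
Q(H) = 1 - H (Q(H) = (2*H)/((2*H)) - H = (2*H)*(1/(2*H)) - H = 1 - H)
Q(Z(33)) + K(586 - 1*307, 703) = (1 - 1*33) + 759 = (1 - 33) + 759 = -32 + 759 = 727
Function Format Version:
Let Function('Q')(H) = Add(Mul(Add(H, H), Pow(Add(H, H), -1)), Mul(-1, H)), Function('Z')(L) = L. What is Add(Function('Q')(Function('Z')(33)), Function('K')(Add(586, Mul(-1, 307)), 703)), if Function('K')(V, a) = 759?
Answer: 727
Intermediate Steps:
Function('Q')(H) = Add(1, Mul(-1, H)) (Function('Q')(H) = Add(Mul(Mul(2, H), Pow(Mul(2, H), -1)), Mul(-1, H)) = Add(Mul(Mul(2, H), Mul(Rational(1, 2), Pow(H, -1))), Mul(-1, H)) = Add(1, Mul(-1, H)))
Add(Function('Q')(Function('Z')(33)), Function('K')(Add(586, Mul(-1, 307)), 703)) = Add(Add(1, Mul(-1, 33)), 759) = Add(Add(1, -33), 759) = Add(-32, 759) = 727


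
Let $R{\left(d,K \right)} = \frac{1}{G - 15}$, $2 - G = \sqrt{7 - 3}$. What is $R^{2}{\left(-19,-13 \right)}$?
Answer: $\frac{1}{225} \approx 0.0044444$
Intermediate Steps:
$G = 0$ ($G = 2 - \sqrt{7 - 3} = 2 - \sqrt{4} = 2 - 2 = 0$)
$R{\left(d,K \right)} = - \frac{1}{15}$ ($R{\left(d,K \right)} = \frac{1}{0 - 15} = \frac{1}{-15} = - \frac{1}{15}$)
$R^{2}{\left(-19,-13 \right)} = \left(- \frac{1}{15}\right)^{2} = \frac{1}{225}$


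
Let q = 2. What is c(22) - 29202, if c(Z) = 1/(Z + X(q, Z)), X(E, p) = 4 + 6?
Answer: -934463/32 ≈ -29202.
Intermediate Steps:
X(E, p) = 10
c(Z) = 1/(10 + Z) (c(Z) = 1/(Z + 10) = 1/(10 + Z))
c(22) - 29202 = 1/(10 + 22) - 29202 = 1/32 - 29202 = -934463/32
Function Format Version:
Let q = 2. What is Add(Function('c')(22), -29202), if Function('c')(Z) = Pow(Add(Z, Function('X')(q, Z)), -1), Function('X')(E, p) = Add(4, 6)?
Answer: Rational(-934463, 32) ≈ -29202.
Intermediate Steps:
Function('X')(E, p) = 10
Function('c')(Z) = Pow(Add(10, Z), -1) (Function('c')(Z) = Pow(Add(Z, 10), -1) = Pow(Add(10, Z), -1))
Add(Function('c')(22), -29202) = Add(Pow(Add(10, 22), -1), -29202) = Add(Pow(32, -1), -29202) = Add(Rational(1, 32), -29202) = Rational(-934463, 32)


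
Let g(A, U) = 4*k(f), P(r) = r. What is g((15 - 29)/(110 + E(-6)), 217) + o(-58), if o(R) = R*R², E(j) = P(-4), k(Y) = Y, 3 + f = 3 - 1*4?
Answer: -195128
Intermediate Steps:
f = -4 (f = -3 + (3 - 1*4) = -3 + (3 - 4) = -3 - 1 = -4)
E(j) = -4
o(R) = R³
g(A, U) = -16 (g(A, U) = 4*(-4) = -16)
g((15 - 29)/(110 + E(-6)), 217) + o(-58) = -16 + (-58)³ = -16 - 195112 = -195128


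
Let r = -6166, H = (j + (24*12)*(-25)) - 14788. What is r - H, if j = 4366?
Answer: 11456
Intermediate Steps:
H = -17622 (H = (4366 + (24*12)*(-25)) - 14788 = (4366 + 288*(-25)) - 14788 = (4366 - 7200) - 14788 = -2834 - 14788 = -17622)
r - H = -6166 - 1*(-17622) = -6166 + 17622 = 11456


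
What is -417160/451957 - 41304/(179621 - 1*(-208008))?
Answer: -16397358688/15926512723 ≈ -1.0296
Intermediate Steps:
-417160/451957 - 41304/(179621 - 1*(-208008)) = -417160*1/451957 - 41304/(179621 + 208008) = -417160/451957 - 41304/387629 = -16397358688/15926512723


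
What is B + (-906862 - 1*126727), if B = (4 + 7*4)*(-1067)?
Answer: -1067733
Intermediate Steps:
B = -34144 (B = (4 + 28)*(-1067) = 32*(-1067) = -34144)
B + (-906862 - 1*126727) = -34144 + (-906862 - 1*126727) = -34144 + (-906862 - 126727) = -34144 - 1033589 = -1067733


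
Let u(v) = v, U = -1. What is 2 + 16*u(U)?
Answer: -14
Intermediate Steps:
2 + 16*u(U) = 2 + 16*(-1) = 2 - 16 = -14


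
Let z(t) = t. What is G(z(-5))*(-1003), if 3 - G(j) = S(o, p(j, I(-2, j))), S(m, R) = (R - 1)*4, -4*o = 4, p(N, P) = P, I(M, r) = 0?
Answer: -7021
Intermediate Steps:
o = -1 (o = -¼*4 = -1)
S(m, R) = -4 + 4*R (S(m, R) = (-1 + R)*4 = -4 + 4*R)
G(j) = 7 (G(j) = 3 - (-4 + 4*0) = 3 - (-4 + 0) = 3 - 1*(-4) = 3 + 4 = 7)
G(z(-5))*(-1003) = 7*(-1003) = -7021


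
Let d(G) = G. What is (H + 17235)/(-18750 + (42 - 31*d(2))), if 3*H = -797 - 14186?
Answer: -18361/28155 ≈ -0.65214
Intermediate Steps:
H = -14983/3 (H = (-797 - 14186)/3 = (⅓)*(-14983) = -14983/3 ≈ -4994.3)
(H + 17235)/(-18750 + (42 - 31*d(2))) = (-14983/3 + 17235)/(-18750 + (42 - 31*2)) = 36722/(3*(-18750 + (42 - 62))) = 36722/(3*(-18750 - 20)) = (36722/3)/(-18770) = (36722/3)*(-1/18770) = -18361/28155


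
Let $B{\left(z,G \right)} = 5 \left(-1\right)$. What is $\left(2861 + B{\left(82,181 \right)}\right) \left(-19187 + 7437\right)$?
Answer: $-33558000$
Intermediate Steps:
$B{\left(z,G \right)} = -5$
$\left(2861 + B{\left(82,181 \right)}\right) \left(-19187 + 7437\right) = \left(2861 - 5\right) \left(-19187 + 7437\right) = 2856 \left(-11750\right) = -33558000$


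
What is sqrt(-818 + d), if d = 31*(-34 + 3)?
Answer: I*sqrt(1779) ≈ 42.178*I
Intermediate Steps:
d = -961 (d = 31*(-31) = -961)
sqrt(-818 + d) = sqrt(-818 - 961) = sqrt(-1779) = I*sqrt(1779)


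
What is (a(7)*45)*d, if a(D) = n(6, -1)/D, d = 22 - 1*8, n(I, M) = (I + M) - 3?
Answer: 180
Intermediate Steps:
n(I, M) = -3 + I + M
d = 14 (d = 22 - 8 = 14)
a(D) = 2/D (a(D) = (-3 + 6 - 1)/D = 2/D)
(a(7)*45)*d = ((2/7)*45)*14 = (90/7)*14 = 180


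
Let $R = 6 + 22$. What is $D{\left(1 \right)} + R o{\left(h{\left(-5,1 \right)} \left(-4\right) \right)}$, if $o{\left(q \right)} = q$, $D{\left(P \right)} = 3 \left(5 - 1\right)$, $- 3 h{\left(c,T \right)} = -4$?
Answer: $- \frac{412}{3} \approx -137.33$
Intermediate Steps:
$h{\left(c,T \right)} = \frac{4}{3}$ ($h{\left(c,T \right)} = \left(- \frac{1}{3}\right) \left(-4\right) = \frac{4}{3}$)
$D{\left(P \right)} = 12$ ($D{\left(P \right)} = 3 \cdot 4 = 12$)
$R = 28$
$D{\left(1 \right)} + R o{\left(h{\left(-5,1 \right)} \left(-4\right) \right)} = 12 + 28 \cdot \frac{4}{3} \left(-4\right) = 12 + 28 \left(- \frac{16}{3}\right) = 12 - \frac{448}{3} = - \frac{412}{3}$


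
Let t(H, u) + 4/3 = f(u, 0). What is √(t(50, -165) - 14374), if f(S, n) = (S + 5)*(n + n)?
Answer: I*√129378/3 ≈ 119.9*I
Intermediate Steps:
f(S, n) = 2*n*(5 + S) (f(S, n) = (5 + S)*(2*n) = 2*n*(5 + S))
t(H, u) = -4/3 (t(H, u) = -4/3 + 2*0*(5 + u) = -4/3 + 0 = -4/3)
√(t(50, -165) - 14374) = √(-4/3 - 14374) = √(-43126/3) = I*√129378/3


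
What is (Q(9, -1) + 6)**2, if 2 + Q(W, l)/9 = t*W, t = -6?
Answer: 248004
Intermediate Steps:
Q(W, l) = -18 - 54*W (Q(W, l) = -18 + 9*(-6*W) = -18 - 54*W)
(Q(9, -1) + 6)**2 = ((-18 - 54*9) + 6)**2 = ((-18 - 486) + 6)**2 = (-504 + 6)**2 = (-498)**2 = 248004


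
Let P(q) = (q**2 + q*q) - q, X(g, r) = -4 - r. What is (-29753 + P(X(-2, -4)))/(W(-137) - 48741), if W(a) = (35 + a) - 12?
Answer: 29753/48855 ≈ 0.60901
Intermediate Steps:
W(a) = 23 + a
P(q) = -q + 2*q**2 (P(q) = (q**2 + q**2) - q = 2*q**2 - q = -q + 2*q**2)
(-29753 + P(X(-2, -4)))/(W(-137) - 48741) = (-29753 + (-4 - 1*(-4))*(-1 + 2*(-4 - 1*(-4))))/((23 - 137) - 48741) = (-29753 + (-4 + 4)*(-1 + 2*(-4 + 4)))/(-114 - 48741) = (-29753 + 0*(-1 + 2*0))/(-48855) = (-29753 + 0*(-1 + 0))*(-1/48855) = (-29753 + 0*(-1))*(-1/48855) = (-29753 + 0)*(-1/48855) = -29753*(-1/48855) = 29753/48855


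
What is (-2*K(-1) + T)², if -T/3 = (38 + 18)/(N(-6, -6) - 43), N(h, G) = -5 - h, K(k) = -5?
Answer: 196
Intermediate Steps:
T = 4 (T = -3*(38 + 18)/((-5 - 1*(-6)) - 43) = -168/((-5 + 6) - 43) = -168/(1 - 43) = -168/(-42) = -168*(-1)/42 = -3*(-4/3) = 4)
(-2*K(-1) + T)² = (-2*(-5) + 4)² = (10 + 4)² = 14² = 196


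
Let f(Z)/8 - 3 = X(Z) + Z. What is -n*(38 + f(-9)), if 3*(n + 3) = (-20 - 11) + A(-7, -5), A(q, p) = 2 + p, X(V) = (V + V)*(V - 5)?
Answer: 86258/3 ≈ 28753.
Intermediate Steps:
X(V) = 2*V*(-5 + V) (X(V) = (2*V)*(-5 + V) = 2*V*(-5 + V))
f(Z) = 24 + 8*Z + 16*Z*(-5 + Z) (f(Z) = 24 + 8*(2*Z*(-5 + Z) + Z) = 24 + 8*(Z + 2*Z*(-5 + Z)) = 24 + (8*Z + 16*Z*(-5 + Z)) = 24 + 8*Z + 16*Z*(-5 + Z))
n = -43/3 (n = -3 + ((-20 - 11) + (2 - 5))/3 = -3 + (-31 - 3)/3 = -3 + (1/3)*(-34) = -3 - 34/3 = -43/3 ≈ -14.333)
-n*(38 + f(-9)) = -(-43)*(38 + (24 - 72*(-9) + 16*(-9)**2))/3 = -(-43)*(38 + (24 + 648 + 16*81))/3 = -(-43)*(38 + (24 + 648 + 1296))/3 = -(-43)*(38 + 1968)/3 = -(-43)*2006/3 = -1*(-86258/3) = 86258/3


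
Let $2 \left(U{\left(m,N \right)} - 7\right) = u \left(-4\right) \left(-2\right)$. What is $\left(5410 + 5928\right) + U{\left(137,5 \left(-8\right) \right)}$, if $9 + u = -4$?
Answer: $11293$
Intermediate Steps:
$u = -13$ ($u = -9 - 4 = -13$)
$U{\left(m,N \right)} = -45$ ($U{\left(m,N \right)} = 7 + \frac{\left(-13\right) \left(-4\right) \left(-2\right)}{2} = 7 + \frac{52 \left(-2\right)}{2} = 7 + \frac{1}{2} \left(-104\right) = 7 - 52 = -45$)
$\left(5410 + 5928\right) + U{\left(137,5 \left(-8\right) \right)} = \left(5410 + 5928\right) - 45 = 11338 - 45 = 11293$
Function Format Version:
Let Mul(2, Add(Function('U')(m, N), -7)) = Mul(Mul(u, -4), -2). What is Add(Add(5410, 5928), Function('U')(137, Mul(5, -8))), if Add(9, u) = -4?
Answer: 11293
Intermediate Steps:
u = -13 (u = Add(-9, -4) = -13)
Function('U')(m, N) = -45 (Function('U')(m, N) = Add(7, Mul(Rational(1, 2), Mul(Mul(-13, -4), -2))) = Add(7, Mul(Rational(1, 2), Mul(52, -2))) = Add(7, Mul(Rational(1, 2), -104)) = Add(7, -52) = -45)
Add(Add(5410, 5928), Function('U')(137, Mul(5, -8))) = Add(Add(5410, 5928), -45) = Add(11338, -45) = 11293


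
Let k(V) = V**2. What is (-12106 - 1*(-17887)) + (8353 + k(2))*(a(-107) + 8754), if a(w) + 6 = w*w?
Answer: 168792110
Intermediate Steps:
a(w) = -6 + w**2 (a(w) = -6 + w*w = -6 + w**2)
(-12106 - 1*(-17887)) + (8353 + k(2))*(a(-107) + 8754) = (-12106 - 1*(-17887)) + (8353 + 2**2)*((-6 + (-107)**2) + 8754) = (-12106 + 17887) + (8353 + 4)*((-6 + 11449) + 8754) = 5781 + 8357*(11443 + 8754) = 5781 + 8357*20197 = 5781 + 168786329 = 168792110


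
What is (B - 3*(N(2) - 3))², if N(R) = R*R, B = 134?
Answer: 17161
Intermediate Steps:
N(R) = R²
(B - 3*(N(2) - 3))² = (134 - 3*(2² - 3))² = (134 - 3*(4 - 3))² = (134 - 3*1)² = (134 - 3)² = 131² = 17161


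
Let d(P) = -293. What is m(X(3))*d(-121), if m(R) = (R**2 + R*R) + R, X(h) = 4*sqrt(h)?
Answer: -28128 - 1172*sqrt(3) ≈ -30158.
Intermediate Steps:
m(R) = R + 2*R**2 (m(R) = (R**2 + R**2) + R = 2*R**2 + R = R + 2*R**2)
m(X(3))*d(-121) = ((4*sqrt(3))*(1 + 2*(4*sqrt(3))))*(-293) = ((4*sqrt(3))*(1 + 8*sqrt(3)))*(-293) = (4*sqrt(3)*(1 + 8*sqrt(3)))*(-293) = -1172*sqrt(3)*(1 + 8*sqrt(3))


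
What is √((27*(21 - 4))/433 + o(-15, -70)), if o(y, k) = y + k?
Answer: I*√15737818/433 ≈ 9.1619*I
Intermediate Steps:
o(y, k) = k + y
√((27*(21 - 4))/433 + o(-15, -70)) = √((27*(21 - 4))/433 + (-70 - 15)) = √((27*17)*(1/433) - 85) = √(459*(1/433) - 85) = √(459/433 - 85) = √(-36346/433) = I*√15737818/433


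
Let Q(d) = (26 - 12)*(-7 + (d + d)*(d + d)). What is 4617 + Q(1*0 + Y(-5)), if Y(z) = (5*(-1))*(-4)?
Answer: 26919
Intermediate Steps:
Y(z) = 20 (Y(z) = -5*(-4) = 20)
Q(d) = -98 + 56*d² (Q(d) = 14*(-7 + (2*d)*(2*d)) = 14*(-7 + 4*d²) = -98 + 56*d²)
4617 + Q(1*0 + Y(-5)) = 4617 + (-98 + 56*(1*0 + 20)²) = 4617 + (-98 + 56*(0 + 20)²) = 4617 + (-98 + 56*20²) = 4617 + (-98 + 56*400) = 4617 + (-98 + 22400) = 4617 + 22302 = 26919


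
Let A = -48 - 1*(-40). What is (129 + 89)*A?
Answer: -1744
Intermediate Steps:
A = -8 (A = -48 + 40 = -8)
(129 + 89)*A = (129 + 89)*(-8) = 218*(-8) = -1744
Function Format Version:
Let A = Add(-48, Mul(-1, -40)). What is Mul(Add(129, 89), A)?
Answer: -1744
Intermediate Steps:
A = -8 (A = Add(-48, 40) = -8)
Mul(Add(129, 89), A) = Mul(Add(129, 89), -8) = Mul(218, -8) = -1744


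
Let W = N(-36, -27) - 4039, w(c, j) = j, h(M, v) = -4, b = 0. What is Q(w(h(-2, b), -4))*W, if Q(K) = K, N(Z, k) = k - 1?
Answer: 16268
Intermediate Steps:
N(Z, k) = -1 + k
W = -4067 (W = (-1 - 27) - 4039 = -28 - 4039 = -4067)
Q(w(h(-2, b), -4))*W = -4*(-4067) = 16268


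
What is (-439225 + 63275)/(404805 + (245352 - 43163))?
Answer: -187975/303497 ≈ -0.61936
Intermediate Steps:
(-439225 + 63275)/(404805 + (245352 - 43163)) = -375950/(404805 + 202189) = -375950/606994 = -375950*1/606994 = -187975/303497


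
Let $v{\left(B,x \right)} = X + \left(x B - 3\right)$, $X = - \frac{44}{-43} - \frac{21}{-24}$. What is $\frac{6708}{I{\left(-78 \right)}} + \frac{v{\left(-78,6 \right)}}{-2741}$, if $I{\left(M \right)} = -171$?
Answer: $- \frac{2099135197}{53745528} \approx -39.057$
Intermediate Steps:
$X = \frac{653}{344}$ ($X = \left(-44\right) \left(- \frac{1}{43}\right) - - \frac{7}{8} = \frac{44}{43} + \frac{7}{8} = \frac{653}{344} \approx 1.8983$)
$v{\left(B,x \right)} = - \frac{379}{344} + B x$ ($v{\left(B,x \right)} = \frac{653}{344} + \left(x B - 3\right) = \frac{653}{344} + \left(B x - 3\right) = \frac{653}{344} + \left(-3 + B x\right) = - \frac{379}{344} + B x$)
$\frac{6708}{I{\left(-78 \right)}} + \frac{v{\left(-78,6 \right)}}{-2741} = \frac{6708}{-171} + \frac{- \frac{379}{344} - 468}{-2741} = 6708 \left(- \frac{1}{171}\right) + \left(- \frac{379}{344} - 468\right) \left(- \frac{1}{2741}\right) = - \frac{2236}{57} - - \frac{161371}{942904} = - \frac{2236}{57} + \frac{161371}{942904} = - \frac{2099135197}{53745528}$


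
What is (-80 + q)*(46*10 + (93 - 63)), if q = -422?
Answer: -245980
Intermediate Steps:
(-80 + q)*(46*10 + (93 - 63)) = (-80 - 422)*(46*10 + (93 - 63)) = -502*(460 + 30) = -502*490 = -245980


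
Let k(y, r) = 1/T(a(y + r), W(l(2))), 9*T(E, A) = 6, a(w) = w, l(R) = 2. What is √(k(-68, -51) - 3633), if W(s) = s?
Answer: 3*I*√1614/2 ≈ 60.262*I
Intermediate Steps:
T(E, A) = ⅔ (T(E, A) = (⅑)*6 = ⅔)
k(y, r) = 3/2 (k(y, r) = 1/(⅔) = 3/2)
√(k(-68, -51) - 3633) = √(3/2 - 3633) = √(-7263/2) = 3*I*√1614/2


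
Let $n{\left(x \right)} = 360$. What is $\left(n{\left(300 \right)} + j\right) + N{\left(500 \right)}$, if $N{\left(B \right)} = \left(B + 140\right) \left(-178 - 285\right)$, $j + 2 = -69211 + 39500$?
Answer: $-325673$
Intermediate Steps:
$j = -29713$ ($j = -2 + \left(-69211 + 39500\right) = -2 - 29711 = -29713$)
$N{\left(B \right)} = -64820 - 463 B$ ($N{\left(B \right)} = \left(140 + B\right) \left(-463\right) = -64820 - 463 B$)
$\left(n{\left(300 \right)} + j\right) + N{\left(500 \right)} = \left(360 - 29713\right) - 296320 = -29353 - 296320 = -325673$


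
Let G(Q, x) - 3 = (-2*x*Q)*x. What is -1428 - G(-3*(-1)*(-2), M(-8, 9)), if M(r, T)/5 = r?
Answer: -20631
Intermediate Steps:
M(r, T) = 5*r
G(Q, x) = 3 - 2*Q*x² (G(Q, x) = 3 + (-2*x*Q)*x = 3 + (-2*Q*x)*x = 3 - 2*Q*x²)
-1428 - G(-3*(-1)*(-2), M(-8, 9)) = -1428 - (3 - 2*-3*(-1)*(-2)*(5*(-8))²) = -1428 - (3 - 2*3*(-2)*(-40)²) = -1428 - (3 - 2*(-6)*1600) = -1428 - (3 + 19200) = -1428 - 1*19203 = -1428 - 19203 = -20631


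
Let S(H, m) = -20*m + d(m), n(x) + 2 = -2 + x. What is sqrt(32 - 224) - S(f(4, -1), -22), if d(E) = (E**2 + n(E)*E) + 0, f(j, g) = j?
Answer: -1496 + 8*I*sqrt(3) ≈ -1496.0 + 13.856*I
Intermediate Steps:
n(x) = -4 + x (n(x) = -2 + (-2 + x) = -4 + x)
d(E) = E**2 + E*(-4 + E) (d(E) = (E**2 + (-4 + E)*E) + 0 = (E**2 + E*(-4 + E)) + 0 = E**2 + E*(-4 + E))
S(H, m) = -20*m + 2*m*(-2 + m)
sqrt(32 - 224) - S(f(4, -1), -22) = sqrt(32 - 224) - 2*(-22)*(-12 - 22) = sqrt(-192) - 2*(-22)*(-34) = 8*I*sqrt(3) - 1*1496 = 8*I*sqrt(3) - 1496 = -1496 + 8*I*sqrt(3)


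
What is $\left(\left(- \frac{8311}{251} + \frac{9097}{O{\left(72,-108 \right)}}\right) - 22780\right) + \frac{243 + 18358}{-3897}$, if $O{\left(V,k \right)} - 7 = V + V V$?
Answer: $- \frac{117457290747455}{5147987661} \approx -22816.0$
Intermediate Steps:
$O{\left(V,k \right)} = 7 + V + V^{2}$ ($O{\left(V,k \right)} = 7 + \left(V + V V\right) = 7 + \left(V + V^{2}\right) = 7 + V + V^{2}$)
$\left(\left(- \frac{8311}{251} + \frac{9097}{O{\left(72,-108 \right)}}\right) - 22780\right) + \frac{243 + 18358}{-3897} = \left(\left(- \frac{8311}{251} + \frac{9097}{7 + 72 + 72^{2}}\right) - 22780\right) + \frac{243 + 18358}{-3897} = \left(\left(\left(-8311\right) \frac{1}{251} + \frac{9097}{7 + 72 + 5184}\right) - 22780\right) + 18601 \left(- \frac{1}{3897}\right) = \left(\left(- \frac{8311}{251} + \frac{9097}{5263}\right) - 22780\right) - \frac{18601}{3897} = \left(- \frac{41457446}{1321013} - 22780\right) - \frac{18601}{3897} = - \frac{30134133586}{1321013} - \frac{18601}{3897} = - \frac{117457290747455}{5147987661}$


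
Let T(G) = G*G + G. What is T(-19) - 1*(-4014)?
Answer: 4356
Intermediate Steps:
T(G) = G + G**2 (T(G) = G**2 + G = G + G**2)
T(-19) - 1*(-4014) = -19*(1 - 19) - 1*(-4014) = -19*(-18) + 4014 = 342 + 4014 = 4356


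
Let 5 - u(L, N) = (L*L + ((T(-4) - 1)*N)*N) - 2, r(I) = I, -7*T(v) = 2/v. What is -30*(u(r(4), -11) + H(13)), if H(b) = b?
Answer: -24435/7 ≈ -3490.7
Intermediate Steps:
T(v) = -2/(7*v)
u(L, N) = 7 - L² + 13*N²/14 (u(L, N) = 5 - ((L*L + ((-2/7/(-4) - 1)*N)*N) - 2) = 5 - ((L² + ((-2/7*(-¼) - 1)*N)*N) - 2) = 5 - ((L² + ((1/14 - 1)*N)*N) - 2) = 5 - ((L² + (-13*N/14)*N) - 2) = 5 - ((L² - 13*N²/14) - 2) = 5 - (-2 + L² - 13*N²/14) = 5 + (2 - L² + 13*N²/14) = 7 - L² + 13*N²/14)
-30*(u(r(4), -11) + H(13)) = -30*((7 - 1*4² + (13/14)*(-11)²) + 13) = -30*((7 - 1*16 + (13/14)*121) + 13) = -30*((7 - 16 + 1573/14) + 13) = -30*(1447/14 + 13) = -30*1629/14 = -24435/7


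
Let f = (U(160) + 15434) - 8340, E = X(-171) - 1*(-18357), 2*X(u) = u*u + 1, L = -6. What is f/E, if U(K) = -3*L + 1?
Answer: 7113/32978 ≈ 0.21569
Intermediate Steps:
X(u) = ½ + u²/2 (X(u) = (u*u + 1)/2 = (u² + 1)/2 = (1 + u²)/2 = ½ + u²/2)
U(K) = 19 (U(K) = -3*(-6) + 1 = 18 + 1 = 19)
E = 32978 (E = (½ + (½)*(-171)²) - 1*(-18357) = (½ + (½)*29241) + 18357 = (½ + 29241/2) + 18357 = 14621 + 18357 = 32978)
f = 7113 (f = (19 + 15434) - 8340 = 15453 - 8340 = 7113)
f/E = 7113/32978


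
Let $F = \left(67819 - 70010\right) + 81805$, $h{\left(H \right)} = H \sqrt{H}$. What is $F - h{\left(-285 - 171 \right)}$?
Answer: $79614 + 912 i \sqrt{114} \approx 79614.0 + 9737.5 i$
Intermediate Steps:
$h{\left(H \right)} = H^{\frac{3}{2}}$
$F = 79614$ ($F = -2191 + 81805 = 79614$)
$F - h{\left(-285 - 171 \right)} = 79614 - \left(-285 - 171\right)^{\frac{3}{2}} = 79614 - \left(-456\right)^{\frac{3}{2}} = 79614 - - 912 i \sqrt{114} = 79614 + 912 i \sqrt{114}$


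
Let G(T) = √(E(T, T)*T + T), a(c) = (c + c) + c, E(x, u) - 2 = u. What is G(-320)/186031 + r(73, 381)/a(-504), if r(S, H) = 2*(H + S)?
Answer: -227/378 + 8*√1585/186031 ≈ -0.59882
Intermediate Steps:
E(x, u) = 2 + u
r(S, H) = 2*H + 2*S
a(c) = 3*c (a(c) = 2*c + c = 3*c)
G(T) = √(T + T*(2 + T)) (G(T) = √((2 + T)*T + T) = √(T*(2 + T) + T) = √(T + T*(2 + T)))
G(-320)/186031 + r(73, 381)/a(-504) = √(-320*(3 - 320))/186031 + (2*381 + 2*73)/((3*(-504))) = √(-320*(-317))*(1/186031) + (762 + 146)/(-1512) = √101440*(1/186031) + 908*(-1/1512) = (8*√1585)*(1/186031) - 227/378 = 8*√1585/186031 - 227/378 = -227/378 + 8*√1585/186031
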